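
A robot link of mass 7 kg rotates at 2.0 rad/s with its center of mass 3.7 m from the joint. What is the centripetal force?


F = m * omega^2 * r
= 7 * 2.0^2 * 3.7
= 7 * 4.0 * 3.7
= 103.6 N


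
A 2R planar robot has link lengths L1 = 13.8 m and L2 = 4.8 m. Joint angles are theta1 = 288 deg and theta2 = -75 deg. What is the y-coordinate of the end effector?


Convert angles to radians: theta1 = 5.0265, theta2 = -1.309
y = L1*sin(theta1) + L2*sin(theta1+theta2)
y = -13.1246 + -2.6143
y = -15.7388


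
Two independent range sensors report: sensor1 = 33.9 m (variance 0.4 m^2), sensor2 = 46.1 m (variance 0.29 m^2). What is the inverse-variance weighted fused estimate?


w1 = (1/var1) / (1/var1 + 1/var2)
   = 2.5 / (2.5 + 3.4483) = 0.4203
w2 = 1 - w1 = 0.5797
fused = w1*s1 + w2*s2 = 14.2478 + 26.7246
= 40.9725 m


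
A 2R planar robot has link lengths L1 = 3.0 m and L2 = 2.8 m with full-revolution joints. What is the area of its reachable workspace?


r_max = L1 + L2 = 5.8 m
r_min = |L1 - L2| = 0.2 m
Area = pi*(r_max^2 - r_min^2)
= pi*(33.64 - 0.04)
= pi * 33.6
= 105.5575 m^2


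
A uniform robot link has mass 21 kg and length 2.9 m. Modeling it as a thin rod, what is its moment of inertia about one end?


I = (1/3) * m * L^2
= (1/3) * 21 * 2.9^2
= 0.333333 * 21 * 8.41
= 58.87 kg*m^2


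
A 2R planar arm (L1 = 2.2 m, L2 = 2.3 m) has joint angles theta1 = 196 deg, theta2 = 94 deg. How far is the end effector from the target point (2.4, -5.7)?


End effector via forward kinematics:
x = L1*cos(t1) + L2*cos(t1+t2) = -1.3281
y = L1*sin(t1) + L2*sin(t1+t2) = -2.7677
Distance to target:
d = sqrt((2.4 - -1.3281)^2 + (-5.7 - -2.7677)^2)
= sqrt(13.8989 + 8.5984)
= 4.7431 m


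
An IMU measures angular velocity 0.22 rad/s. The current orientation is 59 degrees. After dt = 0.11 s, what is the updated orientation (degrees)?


delta_theta = w * dt = 0.22 * 0.11 = 0.0242 rad
= 1.3866 deg
theta_new = 59 + 1.3866 = 60.3866 deg


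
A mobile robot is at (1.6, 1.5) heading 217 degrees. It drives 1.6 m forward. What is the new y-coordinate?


y_new = y0 + d*sin(theta)
= 1.5 + 1.6*sin(217)
= 1.5 + -0.9629
= 0.5371


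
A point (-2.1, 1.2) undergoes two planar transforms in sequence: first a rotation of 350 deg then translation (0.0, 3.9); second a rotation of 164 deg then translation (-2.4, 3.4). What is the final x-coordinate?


After transform 1:
x1 = cos(350)*-2.1 - sin(350)*1.2 + 0.0 = -1.8597
y1 = sin(350)*-2.1 + cos(350)*1.2 + 3.9 = 5.4464
After transform 2:
x2 = cos(164)*-1.8597 - sin(164)*5.4464 + -2.4
= -2.1136


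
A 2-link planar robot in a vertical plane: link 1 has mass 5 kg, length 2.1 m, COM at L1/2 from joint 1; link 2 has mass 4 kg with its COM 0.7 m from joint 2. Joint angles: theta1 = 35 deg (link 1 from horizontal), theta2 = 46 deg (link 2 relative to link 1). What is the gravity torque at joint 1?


Horizontal distance from joint 1 to link-1 COM:
  x_c1 = (L1/2)*cos(t1) = 1.05 * 0.8192 = 0.8601 m
Horizontal distance from joint 1 to link-2 COM:
  x_c2 = L1*cos(t1) + Lc2*cos(t1+t2)
       = 2.1*0.8192 + 0.7*0.1564 = 1.8297 m
tau1 = m1*g*x_c1 + m2*g*x_c2
     = 5*9.81*0.8601 + 4*9.81*1.8297
     = 42.1884 + 71.7983
     = 113.9867 Nm


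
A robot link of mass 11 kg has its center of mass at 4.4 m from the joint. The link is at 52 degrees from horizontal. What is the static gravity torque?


tau = m*g*L*cos(angle)
= 11 * 9.81 * 4.4 * cos(52 deg)
= 11 * 9.81 * 4.4 * 0.6157
= 292.3185 Nm


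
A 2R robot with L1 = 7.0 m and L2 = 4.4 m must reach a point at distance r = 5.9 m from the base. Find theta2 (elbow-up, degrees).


cos(theta2) = (r^2 - L1^2 - L2^2) / (2*L1*L2)
cos(theta2) = (34.81 - 49.0 - 19.36) / 61.6
cos(theta2) = -0.544643
theta2 = 123.0003 degrees


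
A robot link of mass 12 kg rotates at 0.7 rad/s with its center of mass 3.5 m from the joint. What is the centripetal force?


F = m * omega^2 * r
= 12 * 0.7^2 * 3.5
= 12 * 0.49 * 3.5
= 20.58 N


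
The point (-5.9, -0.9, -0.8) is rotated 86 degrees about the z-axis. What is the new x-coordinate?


Rotation about z-axis: x' = x*cos(theta) - y*sin(theta)
= -5.9 * 0.0698 - -0.9 * 0.9976
= 0.4862


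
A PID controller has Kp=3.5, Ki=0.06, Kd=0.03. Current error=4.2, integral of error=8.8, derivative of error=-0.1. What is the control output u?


u = Kp*e + Ki*int(e) + Kd*de/dt
= 3.5*4.2 + 0.06*8.8 + 0.03*(-0.1)
= 14.7 + 0.528 + -0.003
= 15.225


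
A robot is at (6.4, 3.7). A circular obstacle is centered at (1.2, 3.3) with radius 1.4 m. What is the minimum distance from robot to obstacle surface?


center_dist = sqrt((6.4-1.2)^2 + (3.7-3.3)^2)
= sqrt(27.04 + 0.16)
= 5.2154
min_dist = center_dist - radius = 5.2154 - 1.4 = 3.8154 m


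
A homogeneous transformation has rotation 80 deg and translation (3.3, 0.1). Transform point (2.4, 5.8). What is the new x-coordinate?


x' = cos(theta)*px - sin(theta)*py + tx
= 0.1736*2.4 - 0.9848*5.8 + 3.3
= -1.9951


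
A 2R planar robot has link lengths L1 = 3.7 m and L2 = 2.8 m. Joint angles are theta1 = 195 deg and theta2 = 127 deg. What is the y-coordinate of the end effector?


Convert angles to radians: theta1 = 3.4034, theta2 = 2.2166
y = L1*sin(theta1) + L2*sin(theta1+theta2)
y = -0.9576 + -1.7239
y = -2.6815


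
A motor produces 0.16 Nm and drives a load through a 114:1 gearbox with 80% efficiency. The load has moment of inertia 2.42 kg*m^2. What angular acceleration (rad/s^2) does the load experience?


tau_out = tau_motor * N * eta
= 0.16 * 114 * 0.8 = 14.592 Nm
alpha = tau_out / I = 14.592 / 2.42
= 6.0298 rad/s^2


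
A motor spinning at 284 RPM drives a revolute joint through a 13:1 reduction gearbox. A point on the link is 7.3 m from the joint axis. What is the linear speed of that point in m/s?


omega_motor = 284 * 2*pi/60 = 29.7404 rad/s
omega_joint = omega_motor / 13 = 2.2877 rad/s
v = omega_joint * r = 2.2877 * 7.3
= 16.7004 m/s


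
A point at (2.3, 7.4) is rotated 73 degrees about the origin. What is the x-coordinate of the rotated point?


x' = x*cos(theta) - y*sin(theta)
cos(73 deg) = 0.2924, sin(73 deg) = 0.9563
x' = 2.3 * 0.2924 - 7.4 * 0.9563
= 0.6725 - 7.0767
= -6.4042


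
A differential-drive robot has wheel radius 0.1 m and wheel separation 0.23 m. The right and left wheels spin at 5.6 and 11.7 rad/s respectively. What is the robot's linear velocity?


vR = r*wR = 0.1*5.6 = 0.56 m/s
vL = r*wL = 0.1*11.7 = 1.17 m/s
v = (vR+vL)/2 = 0.865 m/s
omega = (vR-vL)/L = -2.6522 rad/s
linear velocity = 0.865 m/s


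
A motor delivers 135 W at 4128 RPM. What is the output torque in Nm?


omega = 4128 * 2*pi/60 = 432.2831 rad/s
tau = P / omega = 135 / 432.2831
= 0.3123 Nm


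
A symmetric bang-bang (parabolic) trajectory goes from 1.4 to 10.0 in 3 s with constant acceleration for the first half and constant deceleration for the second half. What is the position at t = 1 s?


Symmetric rest-to-rest: each phase covers (pf-p0)/2 in time T/2. 0.5*a*(T/2)^2 = (pf-p0)/2 => a = 4*(pf-p0)/T^2
a = 4*(10.0-1.4)/3^2 = 3.8222
t = 1 is in the acceleration phase (t <= T/2).
p = p0 + 0.5*a*t^2 = 1.4 + 0.5*3.8222*1^2
= 3.3111


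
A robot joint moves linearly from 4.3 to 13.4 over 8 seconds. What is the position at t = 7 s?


s = t/T = 7/8 = 0.875
p(t) = p0 + (pf-p0)*s
= 4.3 + (13.4 - 4.3) * 0.875
= 12.2625


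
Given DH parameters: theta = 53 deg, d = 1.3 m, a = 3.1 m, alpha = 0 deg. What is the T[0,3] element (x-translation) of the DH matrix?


T[0,3] = a * cos(theta)
= 3.1 * cos(53 deg)
= 3.1 * 0.6018
= 1.8656


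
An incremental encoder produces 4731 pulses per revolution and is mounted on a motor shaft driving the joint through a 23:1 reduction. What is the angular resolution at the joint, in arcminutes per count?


counts per rev = 4731
effective counts at joint = 4731 * 23 = 108813
resolution = 360*60 / 108813
= 0.1985 arcmin/count


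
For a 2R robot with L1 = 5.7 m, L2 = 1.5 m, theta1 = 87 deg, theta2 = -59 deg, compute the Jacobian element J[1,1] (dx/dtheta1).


J[1,1] = -L1*sin(t1) - L2*sin(t1+t2)
= -5.7*sin(87) - 1.5*sin(28)
= -6.3964


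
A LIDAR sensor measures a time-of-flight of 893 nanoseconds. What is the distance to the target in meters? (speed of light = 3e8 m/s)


tof = 893 ns = 8.93e-07 s
dist = c * tof / 2
= 3e8 * 8.93e-07 / 2
= 133.95 m


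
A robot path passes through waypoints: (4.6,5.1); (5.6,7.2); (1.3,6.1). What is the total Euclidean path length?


Segment lengths:
  seg1 = sqrt((1.0)^2 + (2.1)^2) = 2.3259
  seg2 = sqrt((-4.3)^2 + (-1.1)^2) = 4.4385
Total = 6.7644


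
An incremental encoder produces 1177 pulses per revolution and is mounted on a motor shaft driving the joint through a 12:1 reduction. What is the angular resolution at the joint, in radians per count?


counts per rev = 1177
effective counts at joint = 1177 * 12 = 14124
resolution = 2*pi / 14124
= 4.4486e-04 rad/count


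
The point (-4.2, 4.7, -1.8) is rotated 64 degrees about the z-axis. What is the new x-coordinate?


Rotation about z-axis: x' = x*cos(theta) - y*sin(theta)
= -4.2 * 0.4384 - 4.7 * 0.8988
= -6.0655


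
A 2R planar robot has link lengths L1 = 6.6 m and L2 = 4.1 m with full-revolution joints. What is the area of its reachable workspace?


r_max = L1 + L2 = 10.7 m
r_min = |L1 - L2| = 2.5 m
Area = pi*(r_max^2 - r_min^2)
= pi*(114.49 - 6.25)
= pi * 108.24
= 340.046 m^2


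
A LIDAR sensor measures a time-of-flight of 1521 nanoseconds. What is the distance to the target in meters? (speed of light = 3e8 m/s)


tof = 1521 ns = 1.521e-06 s
dist = c * tof / 2
= 3e8 * 1.521e-06 / 2
= 228.15 m


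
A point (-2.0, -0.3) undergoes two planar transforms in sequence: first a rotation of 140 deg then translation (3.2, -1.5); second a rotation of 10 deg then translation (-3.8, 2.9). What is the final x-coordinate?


After transform 1:
x1 = cos(140)*-2.0 - sin(140)*-0.3 + 3.2 = 4.9249
y1 = sin(140)*-2.0 + cos(140)*-0.3 + -1.5 = -2.5558
After transform 2:
x2 = cos(10)*4.9249 - sin(10)*-2.5558 + -3.8
= 1.4939


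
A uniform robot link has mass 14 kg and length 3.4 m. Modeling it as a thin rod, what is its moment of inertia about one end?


I = (1/3) * m * L^2
= (1/3) * 14 * 3.4^2
= 0.333333 * 14 * 11.56
= 53.9467 kg*m^2


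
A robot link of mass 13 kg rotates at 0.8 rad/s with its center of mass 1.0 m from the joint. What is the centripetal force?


F = m * omega^2 * r
= 13 * 0.8^2 * 1.0
= 13 * 0.64 * 1.0
= 8.32 N


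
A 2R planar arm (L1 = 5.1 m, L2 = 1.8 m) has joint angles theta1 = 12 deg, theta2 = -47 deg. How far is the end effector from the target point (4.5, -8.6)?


End effector via forward kinematics:
x = L1*cos(t1) + L2*cos(t1+t2) = 6.463
y = L1*sin(t1) + L2*sin(t1+t2) = 0.0279
Distance to target:
d = sqrt((4.5 - 6.463)^2 + (-8.6 - 0.0279)^2)
= sqrt(3.8535 + 74.4409)
= 8.8484 m


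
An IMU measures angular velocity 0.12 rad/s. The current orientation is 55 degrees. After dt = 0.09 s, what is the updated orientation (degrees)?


delta_theta = w * dt = 0.12 * 0.09 = 0.0108 rad
= 0.6188 deg
theta_new = 55 + 0.6188 = 55.6188 deg


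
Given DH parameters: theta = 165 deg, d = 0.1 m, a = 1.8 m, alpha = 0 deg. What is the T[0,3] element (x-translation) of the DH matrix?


T[0,3] = a * cos(theta)
= 1.8 * cos(165 deg)
= 1.8 * -0.9659
= -1.7387


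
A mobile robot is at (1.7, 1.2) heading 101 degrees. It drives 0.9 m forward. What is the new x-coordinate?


x_new = x0 + d*cos(theta)
= 1.7 + 0.9*cos(101)
= 1.7 + -0.1717
= 1.5283


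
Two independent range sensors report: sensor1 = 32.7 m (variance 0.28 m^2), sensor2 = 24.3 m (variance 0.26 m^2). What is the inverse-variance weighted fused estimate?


w1 = (1/var1) / (1/var1 + 1/var2)
   = 3.5714 / (3.5714 + 3.8462) = 0.4815
w2 = 1 - w1 = 0.5185
fused = w1*s1 + w2*s2 = 15.7444 + 12.6
= 28.3444 m


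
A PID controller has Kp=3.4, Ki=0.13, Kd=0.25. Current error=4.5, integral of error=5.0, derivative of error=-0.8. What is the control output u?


u = Kp*e + Ki*int(e) + Kd*de/dt
= 3.4*4.5 + 0.13*5.0 + 0.25*(-0.8)
= 15.3 + 0.65 + -0.2
= 15.75


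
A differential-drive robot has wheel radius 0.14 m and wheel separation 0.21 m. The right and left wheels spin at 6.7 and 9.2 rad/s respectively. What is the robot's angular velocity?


vR = r*wR = 0.14*6.7 = 0.938 m/s
vL = r*wL = 0.14*9.2 = 1.288 m/s
v = (vR+vL)/2 = 1.113 m/s
omega = (vR-vL)/L = -1.6667 rad/s
angular velocity = -1.6667 rad/s


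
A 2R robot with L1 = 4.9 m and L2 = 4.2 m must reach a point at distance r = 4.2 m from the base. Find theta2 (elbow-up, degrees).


cos(theta2) = (r^2 - L1^2 - L2^2) / (2*L1*L2)
cos(theta2) = (17.64 - 24.01 - 17.64) / 41.16
cos(theta2) = -0.583333
theta2 = 125.6853 degrees


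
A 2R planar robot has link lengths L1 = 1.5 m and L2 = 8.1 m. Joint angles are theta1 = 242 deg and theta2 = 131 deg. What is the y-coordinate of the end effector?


Convert angles to radians: theta1 = 4.2237, theta2 = 2.2864
y = L1*sin(theta1) + L2*sin(theta1+theta2)
y = -1.3244 + 1.8221
y = 0.4977


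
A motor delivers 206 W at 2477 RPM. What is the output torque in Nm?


omega = 2477 * 2*pi/60 = 259.3908 rad/s
tau = P / omega = 206 / 259.3908
= 0.7942 Nm


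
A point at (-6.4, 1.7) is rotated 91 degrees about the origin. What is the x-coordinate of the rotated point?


x' = x*cos(theta) - y*sin(theta)
cos(91 deg) = -0.0175, sin(91 deg) = 0.9998
x' = -6.4 * -0.0175 - 1.7 * 0.9998
= 0.1117 - 1.6997
= -1.588


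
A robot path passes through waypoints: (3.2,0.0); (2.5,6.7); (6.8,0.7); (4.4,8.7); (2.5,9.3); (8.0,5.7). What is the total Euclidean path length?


Segment lengths:
  seg1 = sqrt((-0.7)^2 + (6.7)^2) = 6.7365
  seg2 = sqrt((4.3)^2 + (-6.0)^2) = 7.3817
  seg3 = sqrt((-2.4)^2 + (8.0)^2) = 8.3522
  seg4 = sqrt((-1.9)^2 + (0.6)^2) = 1.9925
  seg5 = sqrt((5.5)^2 + (-3.6)^2) = 6.5734
Total = 31.0364


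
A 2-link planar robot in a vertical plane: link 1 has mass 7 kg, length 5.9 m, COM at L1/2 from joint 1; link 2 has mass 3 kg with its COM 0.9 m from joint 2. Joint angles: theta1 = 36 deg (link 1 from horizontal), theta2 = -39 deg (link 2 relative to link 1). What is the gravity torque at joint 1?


Horizontal distance from joint 1 to link-1 COM:
  x_c1 = (L1/2)*cos(t1) = 2.95 * 0.809 = 2.3866 m
Horizontal distance from joint 1 to link-2 COM:
  x_c2 = L1*cos(t1) + Lc2*cos(t1+t2)
       = 5.9*0.809 + 0.9*0.9986 = 5.672 m
tau1 = m1*g*x_c1 + m2*g*x_c2
     = 7*9.81*2.3866 + 3*9.81*5.672
     = 163.8878 + 166.926
     = 330.8138 Nm


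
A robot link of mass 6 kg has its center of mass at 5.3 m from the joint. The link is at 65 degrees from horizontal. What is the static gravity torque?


tau = m*g*L*cos(angle)
= 6 * 9.81 * 5.3 * cos(65 deg)
= 6 * 9.81 * 5.3 * 0.4226
= 131.8391 Nm


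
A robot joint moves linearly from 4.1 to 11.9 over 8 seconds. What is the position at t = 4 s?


s = t/T = 4/8 = 0.5
p(t) = p0 + (pf-p0)*s
= 4.1 + (11.9 - 4.1) * 0.5
= 8.0


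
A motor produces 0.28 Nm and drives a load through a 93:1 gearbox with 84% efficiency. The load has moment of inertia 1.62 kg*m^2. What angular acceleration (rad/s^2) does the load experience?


tau_out = tau_motor * N * eta
= 0.28 * 93 * 0.84 = 21.8736 Nm
alpha = tau_out / I = 21.8736 / 1.62
= 13.5022 rad/s^2


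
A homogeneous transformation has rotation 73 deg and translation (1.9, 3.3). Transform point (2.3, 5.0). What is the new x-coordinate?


x' = cos(theta)*px - sin(theta)*py + tx
= 0.2924*2.3 - 0.9563*5.0 + 1.9
= -2.2091


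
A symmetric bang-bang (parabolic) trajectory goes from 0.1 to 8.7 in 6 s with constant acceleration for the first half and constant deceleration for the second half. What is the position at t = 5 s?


Symmetric rest-to-rest: each phase covers (pf-p0)/2 in time T/2. 0.5*a*(T/2)^2 = (pf-p0)/2 => a = 4*(pf-p0)/T^2
a = 4*(8.7-0.1)/6^2 = 0.9556
t = 5 is in the deceleration phase (t > T/2).
p = pf - 0.5*a*(T-t)^2 = 8.7 - 0.5*0.9556*1^2
= 8.2222


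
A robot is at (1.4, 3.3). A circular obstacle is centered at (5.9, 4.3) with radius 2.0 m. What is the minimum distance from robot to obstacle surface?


center_dist = sqrt((1.4-5.9)^2 + (3.3-4.3)^2)
= sqrt(20.25 + 1.0)
= 4.6098
min_dist = center_dist - radius = 4.6098 - 2.0 = 2.6098 m


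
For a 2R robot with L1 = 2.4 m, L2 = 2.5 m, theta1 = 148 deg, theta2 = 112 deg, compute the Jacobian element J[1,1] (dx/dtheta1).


J[1,1] = -L1*sin(t1) - L2*sin(t1+t2)
= -2.4*sin(148) - 2.5*sin(260)
= 1.1902


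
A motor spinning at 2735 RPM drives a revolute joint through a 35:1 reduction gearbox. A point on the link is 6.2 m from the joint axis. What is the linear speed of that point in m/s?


omega_motor = 2735 * 2*pi/60 = 286.4085 rad/s
omega_joint = omega_motor / 35 = 8.1831 rad/s
v = omega_joint * r = 8.1831 * 6.2
= 50.7352 m/s


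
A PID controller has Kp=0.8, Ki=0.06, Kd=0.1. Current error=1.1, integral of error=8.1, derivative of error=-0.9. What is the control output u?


u = Kp*e + Ki*int(e) + Kd*de/dt
= 0.8*1.1 + 0.06*8.1 + 0.1*(-0.9)
= 0.88 + 0.486 + -0.09
= 1.276


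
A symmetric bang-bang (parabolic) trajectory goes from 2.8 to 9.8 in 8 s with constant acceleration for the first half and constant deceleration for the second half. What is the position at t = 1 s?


Symmetric rest-to-rest: each phase covers (pf-p0)/2 in time T/2. 0.5*a*(T/2)^2 = (pf-p0)/2 => a = 4*(pf-p0)/T^2
a = 4*(9.8-2.8)/8^2 = 0.4375
t = 1 is in the acceleration phase (t <= T/2).
p = p0 + 0.5*a*t^2 = 2.8 + 0.5*0.4375*1^2
= 3.0187


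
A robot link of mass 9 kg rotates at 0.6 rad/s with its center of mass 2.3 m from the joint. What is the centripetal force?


F = m * omega^2 * r
= 9 * 0.6^2 * 2.3
= 9 * 0.36 * 2.3
= 7.452 N


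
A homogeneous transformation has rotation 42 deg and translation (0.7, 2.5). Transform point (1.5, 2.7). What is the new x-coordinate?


x' = cos(theta)*px - sin(theta)*py + tx
= 0.7431*1.5 - 0.6691*2.7 + 0.7
= 0.0081


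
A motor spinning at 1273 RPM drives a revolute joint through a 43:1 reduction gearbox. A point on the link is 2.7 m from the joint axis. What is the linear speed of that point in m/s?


omega_motor = 1273 * 2*pi/60 = 133.3082 rad/s
omega_joint = omega_motor / 43 = 3.1002 rad/s
v = omega_joint * r = 3.1002 * 2.7
= 8.3705 m/s


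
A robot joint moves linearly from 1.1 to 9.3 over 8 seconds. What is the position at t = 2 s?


s = t/T = 2/8 = 0.25
p(t) = p0 + (pf-p0)*s
= 1.1 + (9.3 - 1.1) * 0.25
= 3.15


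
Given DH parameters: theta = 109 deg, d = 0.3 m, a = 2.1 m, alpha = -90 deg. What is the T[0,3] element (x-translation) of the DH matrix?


T[0,3] = a * cos(theta)
= 2.1 * cos(109 deg)
= 2.1 * -0.3256
= -0.6837


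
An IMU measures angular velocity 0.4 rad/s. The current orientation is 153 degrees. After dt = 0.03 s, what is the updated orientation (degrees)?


delta_theta = w * dt = 0.4 * 0.03 = 0.012 rad
= 0.6875 deg
theta_new = 153 + 0.6875 = 153.6875 deg


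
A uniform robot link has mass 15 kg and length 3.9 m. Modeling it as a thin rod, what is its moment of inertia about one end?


I = (1/3) * m * L^2
= (1/3) * 15 * 3.9^2
= 0.333333 * 15 * 15.21
= 76.05 kg*m^2


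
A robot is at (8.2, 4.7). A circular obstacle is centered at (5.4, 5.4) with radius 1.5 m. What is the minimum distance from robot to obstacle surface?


center_dist = sqrt((8.2-5.4)^2 + (4.7-5.4)^2)
= sqrt(7.84 + 0.49)
= 2.8862
min_dist = center_dist - radius = 2.8862 - 1.5 = 1.3862 m


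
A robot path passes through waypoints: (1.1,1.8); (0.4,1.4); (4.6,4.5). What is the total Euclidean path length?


Segment lengths:
  seg1 = sqrt((-0.7)^2 + (-0.4)^2) = 0.8062
  seg2 = sqrt((4.2)^2 + (3.1)^2) = 5.2202
Total = 6.0264


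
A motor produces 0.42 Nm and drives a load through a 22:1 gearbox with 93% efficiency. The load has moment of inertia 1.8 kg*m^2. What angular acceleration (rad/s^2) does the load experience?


tau_out = tau_motor * N * eta
= 0.42 * 22 * 0.93 = 8.5932 Nm
alpha = tau_out / I = 8.5932 / 1.8
= 4.774 rad/s^2


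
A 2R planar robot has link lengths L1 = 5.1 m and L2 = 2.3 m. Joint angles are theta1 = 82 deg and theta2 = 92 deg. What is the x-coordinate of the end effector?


Convert angles to radians: theta1 = 1.4312, theta2 = 1.6057
x = L1*cos(theta1) + L2*cos(theta1+theta2)
x = 0.7098 + -2.2874
x = -1.5776


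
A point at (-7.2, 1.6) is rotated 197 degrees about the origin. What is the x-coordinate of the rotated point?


x' = x*cos(theta) - y*sin(theta)
cos(197 deg) = -0.9563, sin(197 deg) = -0.2924
x' = -7.2 * -0.9563 - 1.6 * -0.2924
= 6.8854 - -0.4678
= 7.3532


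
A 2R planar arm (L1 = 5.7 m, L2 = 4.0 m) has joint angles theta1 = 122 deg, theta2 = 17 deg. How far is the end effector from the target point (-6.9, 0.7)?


End effector via forward kinematics:
x = L1*cos(t1) + L2*cos(t1+t2) = -6.0394
y = L1*sin(t1) + L2*sin(t1+t2) = 7.4581
Distance to target:
d = sqrt((-6.9 - -6.0394)^2 + (0.7 - 7.4581)^2)
= sqrt(0.7407 + 45.6721)
= 6.8127 m


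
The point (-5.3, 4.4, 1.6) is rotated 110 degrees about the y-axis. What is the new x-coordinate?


Rotation about y-axis: x' = x*cos(theta) + z*sin(theta)
= -5.3 * -0.342 + 1.6 * 0.9397
= 3.3162


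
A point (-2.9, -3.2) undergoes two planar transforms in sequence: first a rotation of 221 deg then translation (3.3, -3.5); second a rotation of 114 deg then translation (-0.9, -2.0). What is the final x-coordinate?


After transform 1:
x1 = cos(221)*-2.9 - sin(221)*-3.2 + 3.3 = 3.3893
y1 = sin(221)*-2.9 + cos(221)*-3.2 + -3.5 = 0.8176
After transform 2:
x2 = cos(114)*3.3893 - sin(114)*0.8176 + -0.9
= -3.0255


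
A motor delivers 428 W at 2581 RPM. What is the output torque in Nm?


omega = 2581 * 2*pi/60 = 270.2817 rad/s
tau = P / omega = 428 / 270.2817
= 1.5835 Nm


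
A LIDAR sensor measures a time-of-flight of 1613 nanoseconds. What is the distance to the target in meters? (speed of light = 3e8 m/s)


tof = 1613 ns = 1.613e-06 s
dist = c * tof / 2
= 3e8 * 1.613e-06 / 2
= 241.95 m


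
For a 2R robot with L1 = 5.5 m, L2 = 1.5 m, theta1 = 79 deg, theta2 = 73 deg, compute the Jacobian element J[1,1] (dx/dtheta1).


J[1,1] = -L1*sin(t1) - L2*sin(t1+t2)
= -5.5*sin(79) - 1.5*sin(152)
= -6.1032


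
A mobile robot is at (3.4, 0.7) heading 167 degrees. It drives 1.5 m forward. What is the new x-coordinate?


x_new = x0 + d*cos(theta)
= 3.4 + 1.5*cos(167)
= 3.4 + -1.4616
= 1.9384


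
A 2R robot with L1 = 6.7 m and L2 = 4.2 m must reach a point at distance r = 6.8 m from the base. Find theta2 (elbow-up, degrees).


cos(theta2) = (r^2 - L1^2 - L2^2) / (2*L1*L2)
cos(theta2) = (46.24 - 44.89 - 17.64) / 56.28
cos(theta2) = -0.289446
theta2 = 106.8248 degrees


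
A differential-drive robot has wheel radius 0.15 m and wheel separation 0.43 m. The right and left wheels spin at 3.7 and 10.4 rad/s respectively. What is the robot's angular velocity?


vR = r*wR = 0.15*3.7 = 0.555 m/s
vL = r*wL = 0.15*10.4 = 1.56 m/s
v = (vR+vL)/2 = 1.0575 m/s
omega = (vR-vL)/L = -2.3372 rad/s
angular velocity = -2.3372 rad/s


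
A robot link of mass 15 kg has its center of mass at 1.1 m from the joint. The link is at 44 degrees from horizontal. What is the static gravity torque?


tau = m*g*L*cos(angle)
= 15 * 9.81 * 1.1 * cos(44 deg)
= 15 * 9.81 * 1.1 * 0.7193
= 116.4359 Nm


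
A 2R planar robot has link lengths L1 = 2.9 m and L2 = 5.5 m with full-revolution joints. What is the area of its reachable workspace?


r_max = L1 + L2 = 8.4 m
r_min = |L1 - L2| = 2.6 m
Area = pi*(r_max^2 - r_min^2)
= pi*(70.56 - 6.76)
= pi * 63.8
= 200.4336 m^2


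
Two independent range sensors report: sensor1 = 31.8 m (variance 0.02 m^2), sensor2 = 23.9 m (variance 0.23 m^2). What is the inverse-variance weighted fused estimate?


w1 = (1/var1) / (1/var1 + 1/var2)
   = 50.0 / (50.0 + 4.3478) = 0.92
w2 = 1 - w1 = 0.08
fused = w1*s1 + w2*s2 = 29.256 + 1.912
= 31.168 m


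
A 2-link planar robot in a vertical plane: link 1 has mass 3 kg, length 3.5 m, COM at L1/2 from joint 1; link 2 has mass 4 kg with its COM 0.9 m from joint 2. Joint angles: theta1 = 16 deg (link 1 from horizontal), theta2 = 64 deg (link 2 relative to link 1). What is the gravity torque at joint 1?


Horizontal distance from joint 1 to link-1 COM:
  x_c1 = (L1/2)*cos(t1) = 1.75 * 0.9613 = 1.6822 m
Horizontal distance from joint 1 to link-2 COM:
  x_c2 = L1*cos(t1) + Lc2*cos(t1+t2)
       = 3.5*0.9613 + 0.9*0.1736 = 3.5207 m
tau1 = m1*g*x_c1 + m2*g*x_c2
     = 3*9.81*1.6822 + 4*9.81*3.5207
     = 49.5074 + 138.1522
     = 187.6596 Nm


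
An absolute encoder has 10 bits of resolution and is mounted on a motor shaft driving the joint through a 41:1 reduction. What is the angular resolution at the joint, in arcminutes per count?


counts = 2^10 = 1024
effective counts at joint = 1024 * 41 = 41984
resolution = 360*60 / 41984
= 0.5145 arcmin/count


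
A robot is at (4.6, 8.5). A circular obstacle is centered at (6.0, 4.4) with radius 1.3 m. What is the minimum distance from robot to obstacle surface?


center_dist = sqrt((4.6-6.0)^2 + (8.5-4.4)^2)
= sqrt(1.96 + 16.81)
= 4.3324
min_dist = center_dist - radius = 4.3324 - 1.3 = 3.0324 m


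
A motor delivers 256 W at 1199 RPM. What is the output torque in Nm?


omega = 1199 * 2*pi/60 = 125.559 rad/s
tau = P / omega = 256 / 125.559
= 2.0389 Nm


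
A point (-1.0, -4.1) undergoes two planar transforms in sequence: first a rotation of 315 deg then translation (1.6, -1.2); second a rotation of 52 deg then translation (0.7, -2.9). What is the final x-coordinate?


After transform 1:
x1 = cos(315)*-1.0 - sin(315)*-4.1 + 1.6 = -2.0062
y1 = sin(315)*-1.0 + cos(315)*-4.1 + -1.2 = -3.392
After transform 2:
x2 = cos(52)*-2.0062 - sin(52)*-3.392 + 0.7
= 2.1378


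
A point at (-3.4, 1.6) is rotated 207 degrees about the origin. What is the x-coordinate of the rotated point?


x' = x*cos(theta) - y*sin(theta)
cos(207 deg) = -0.891, sin(207 deg) = -0.454
x' = -3.4 * -0.891 - 1.6 * -0.454
= 3.0294 - -0.7264
= 3.7558


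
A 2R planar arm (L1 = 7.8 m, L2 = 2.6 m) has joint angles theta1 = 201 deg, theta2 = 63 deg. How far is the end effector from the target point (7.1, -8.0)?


End effector via forward kinematics:
x = L1*cos(t1) + L2*cos(t1+t2) = -7.5537
y = L1*sin(t1) + L2*sin(t1+t2) = -5.381
Distance to target:
d = sqrt((7.1 - -7.5537)^2 + (-8.0 - -5.381)^2)
= sqrt(214.731 + 6.859)
= 14.8859 m


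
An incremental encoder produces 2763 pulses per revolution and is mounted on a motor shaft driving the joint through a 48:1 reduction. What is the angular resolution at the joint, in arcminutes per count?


counts per rev = 2763
effective counts at joint = 2763 * 48 = 132624
resolution = 360*60 / 132624
= 0.1629 arcmin/count


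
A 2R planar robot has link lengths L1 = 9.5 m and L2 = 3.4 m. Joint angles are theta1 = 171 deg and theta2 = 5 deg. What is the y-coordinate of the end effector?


Convert angles to radians: theta1 = 2.9845, theta2 = 0.0873
y = L1*sin(theta1) + L2*sin(theta1+theta2)
y = 1.4861 + 0.2372
y = 1.7233


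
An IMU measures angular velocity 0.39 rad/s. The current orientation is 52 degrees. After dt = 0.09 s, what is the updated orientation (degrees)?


delta_theta = w * dt = 0.39 * 0.09 = 0.0351 rad
= 2.0111 deg
theta_new = 52 + 2.0111 = 54.0111 deg


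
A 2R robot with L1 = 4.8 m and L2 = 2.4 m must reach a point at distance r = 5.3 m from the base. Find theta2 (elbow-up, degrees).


cos(theta2) = (r^2 - L1^2 - L2^2) / (2*L1*L2)
cos(theta2) = (28.09 - 23.04 - 5.76) / 23.04
cos(theta2) = -0.030816
theta2 = 91.7659 degrees


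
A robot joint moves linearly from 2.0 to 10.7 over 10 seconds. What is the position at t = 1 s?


s = t/T = 1/10 = 0.1
p(t) = p0 + (pf-p0)*s
= 2.0 + (10.7 - 2.0) * 0.1
= 2.87


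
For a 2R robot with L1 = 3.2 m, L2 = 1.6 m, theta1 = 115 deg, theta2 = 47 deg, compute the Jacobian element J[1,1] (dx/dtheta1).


J[1,1] = -L1*sin(t1) - L2*sin(t1+t2)
= -3.2*sin(115) - 1.6*sin(162)
= -3.3946


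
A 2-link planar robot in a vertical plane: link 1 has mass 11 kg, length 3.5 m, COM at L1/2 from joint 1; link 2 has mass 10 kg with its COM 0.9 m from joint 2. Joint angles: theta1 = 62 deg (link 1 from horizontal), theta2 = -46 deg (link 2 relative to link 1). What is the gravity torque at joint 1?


Horizontal distance from joint 1 to link-1 COM:
  x_c1 = (L1/2)*cos(t1) = 1.75 * 0.4695 = 0.8216 m
Horizontal distance from joint 1 to link-2 COM:
  x_c2 = L1*cos(t1) + Lc2*cos(t1+t2)
       = 3.5*0.4695 + 0.9*0.9613 = 2.5083 m
tau1 = m1*g*x_c1 + m2*g*x_c2
     = 11*9.81*0.8216 + 10*9.81*2.5083
     = 88.6562 + 246.0629
     = 334.719 Nm


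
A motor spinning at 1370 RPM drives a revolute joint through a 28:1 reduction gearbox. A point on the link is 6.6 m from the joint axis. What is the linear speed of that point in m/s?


omega_motor = 1370 * 2*pi/60 = 143.4661 rad/s
omega_joint = omega_motor / 28 = 5.1238 rad/s
v = omega_joint * r = 5.1238 * 6.6
= 33.817 m/s


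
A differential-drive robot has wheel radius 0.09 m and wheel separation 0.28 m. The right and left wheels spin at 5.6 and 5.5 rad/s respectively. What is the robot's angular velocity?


vR = r*wR = 0.09*5.6 = 0.504 m/s
vL = r*wL = 0.09*5.5 = 0.495 m/s
v = (vR+vL)/2 = 0.4995 m/s
omega = (vR-vL)/L = 0.0321 rad/s
angular velocity = 0.0321 rad/s


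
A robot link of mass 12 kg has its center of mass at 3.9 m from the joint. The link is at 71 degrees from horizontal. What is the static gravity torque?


tau = m*g*L*cos(angle)
= 12 * 9.81 * 3.9 * cos(71 deg)
= 12 * 9.81 * 3.9 * 0.3256
= 149.4709 Nm


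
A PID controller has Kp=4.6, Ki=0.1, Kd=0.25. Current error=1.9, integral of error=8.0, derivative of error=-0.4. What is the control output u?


u = Kp*e + Ki*int(e) + Kd*de/dt
= 4.6*1.9 + 0.1*8.0 + 0.25*(-0.4)
= 8.74 + 0.8 + -0.1
= 9.44


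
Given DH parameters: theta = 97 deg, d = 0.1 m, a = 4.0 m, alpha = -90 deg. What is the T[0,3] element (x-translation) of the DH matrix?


T[0,3] = a * cos(theta)
= 4.0 * cos(97 deg)
= 4.0 * -0.1219
= -0.4875


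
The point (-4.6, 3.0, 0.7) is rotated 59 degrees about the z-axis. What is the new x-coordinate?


Rotation about z-axis: x' = x*cos(theta) - y*sin(theta)
= -4.6 * 0.515 - 3.0 * 0.8572
= -4.9407


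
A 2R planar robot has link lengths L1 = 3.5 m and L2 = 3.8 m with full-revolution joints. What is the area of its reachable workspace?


r_max = L1 + L2 = 7.3 m
r_min = |L1 - L2| = 0.3 m
Area = pi*(r_max^2 - r_min^2)
= pi*(53.29 - 0.09)
= pi * 53.2
= 167.1327 m^2


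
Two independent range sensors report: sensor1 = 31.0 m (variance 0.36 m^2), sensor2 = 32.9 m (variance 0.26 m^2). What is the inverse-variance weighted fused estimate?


w1 = (1/var1) / (1/var1 + 1/var2)
   = 2.7778 / (2.7778 + 3.8462) = 0.4194
w2 = 1 - w1 = 0.5806
fused = w1*s1 + w2*s2 = 13.0 + 19.1032
= 32.1032 m


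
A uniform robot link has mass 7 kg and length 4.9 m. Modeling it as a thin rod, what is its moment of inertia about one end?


I = (1/3) * m * L^2
= (1/3) * 7 * 4.9^2
= 0.333333 * 7 * 24.01
= 56.0233 kg*m^2


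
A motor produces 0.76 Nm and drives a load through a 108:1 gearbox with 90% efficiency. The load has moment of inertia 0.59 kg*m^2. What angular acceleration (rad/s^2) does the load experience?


tau_out = tau_motor * N * eta
= 0.76 * 108 * 0.9 = 73.872 Nm
alpha = tau_out / I = 73.872 / 0.59
= 125.2068 rad/s^2


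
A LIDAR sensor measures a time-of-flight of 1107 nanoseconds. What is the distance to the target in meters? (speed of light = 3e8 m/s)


tof = 1107 ns = 1.107e-06 s
dist = c * tof / 2
= 3e8 * 1.107e-06 / 2
= 166.05 m


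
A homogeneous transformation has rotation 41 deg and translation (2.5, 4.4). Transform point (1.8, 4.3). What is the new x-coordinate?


x' = cos(theta)*px - sin(theta)*py + tx
= 0.7547*1.8 - 0.6561*4.3 + 2.5
= 1.0374


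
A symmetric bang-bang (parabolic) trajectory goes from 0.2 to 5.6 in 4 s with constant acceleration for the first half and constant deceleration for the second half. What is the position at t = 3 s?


Symmetric rest-to-rest: each phase covers (pf-p0)/2 in time T/2. 0.5*a*(T/2)^2 = (pf-p0)/2 => a = 4*(pf-p0)/T^2
a = 4*(5.6-0.2)/4^2 = 1.35
t = 3 is in the deceleration phase (t > T/2).
p = pf - 0.5*a*(T-t)^2 = 5.6 - 0.5*1.35*1^2
= 4.925


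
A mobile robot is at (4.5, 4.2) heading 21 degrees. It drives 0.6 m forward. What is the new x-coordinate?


x_new = x0 + d*cos(theta)
= 4.5 + 0.6*cos(21)
= 4.5 + 0.5601
= 5.0601


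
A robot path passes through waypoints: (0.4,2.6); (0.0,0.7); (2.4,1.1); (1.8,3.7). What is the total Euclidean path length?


Segment lengths:
  seg1 = sqrt((-0.4)^2 + (-1.9)^2) = 1.9416
  seg2 = sqrt((2.4)^2 + (0.4)^2) = 2.4331
  seg3 = sqrt((-0.6)^2 + (2.6)^2) = 2.6683
Total = 7.0431


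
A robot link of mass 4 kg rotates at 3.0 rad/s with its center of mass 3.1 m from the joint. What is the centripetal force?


F = m * omega^2 * r
= 4 * 3.0^2 * 3.1
= 4 * 9.0 * 3.1
= 111.6 N


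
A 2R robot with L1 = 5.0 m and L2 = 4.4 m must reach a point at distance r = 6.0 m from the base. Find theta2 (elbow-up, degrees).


cos(theta2) = (r^2 - L1^2 - L2^2) / (2*L1*L2)
cos(theta2) = (36.0 - 25.0 - 19.36) / 44.0
cos(theta2) = -0.19
theta2 = 100.9528 degrees


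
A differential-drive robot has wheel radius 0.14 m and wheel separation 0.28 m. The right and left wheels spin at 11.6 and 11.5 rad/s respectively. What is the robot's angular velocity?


vR = r*wR = 0.14*11.6 = 1.624 m/s
vL = r*wL = 0.14*11.5 = 1.61 m/s
v = (vR+vL)/2 = 1.617 m/s
omega = (vR-vL)/L = 0.05 rad/s
angular velocity = 0.05 rad/s


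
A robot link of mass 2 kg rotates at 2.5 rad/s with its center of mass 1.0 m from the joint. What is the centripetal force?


F = m * omega^2 * r
= 2 * 2.5^2 * 1.0
= 2 * 6.25 * 1.0
= 12.5 N


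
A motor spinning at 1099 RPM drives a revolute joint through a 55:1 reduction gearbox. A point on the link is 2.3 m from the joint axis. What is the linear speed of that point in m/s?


omega_motor = 1099 * 2*pi/60 = 115.087 rad/s
omega_joint = omega_motor / 55 = 2.0925 rad/s
v = omega_joint * r = 2.0925 * 2.3
= 4.8127 m/s


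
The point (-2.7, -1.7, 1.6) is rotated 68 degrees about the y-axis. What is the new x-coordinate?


Rotation about y-axis: x' = x*cos(theta) + z*sin(theta)
= -2.7 * 0.3746 + 1.6 * 0.9272
= 0.4721


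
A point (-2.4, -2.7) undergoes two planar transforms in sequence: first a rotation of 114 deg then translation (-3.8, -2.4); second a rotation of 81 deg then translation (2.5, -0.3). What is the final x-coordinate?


After transform 1:
x1 = cos(114)*-2.4 - sin(114)*-2.7 + -3.8 = -0.3573
y1 = sin(114)*-2.4 + cos(114)*-2.7 + -2.4 = -3.4943
After transform 2:
x2 = cos(81)*-0.3573 - sin(81)*-3.4943 + 2.5
= 5.8954


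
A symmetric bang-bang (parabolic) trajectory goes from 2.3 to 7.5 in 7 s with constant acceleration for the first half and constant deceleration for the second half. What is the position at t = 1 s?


Symmetric rest-to-rest: each phase covers (pf-p0)/2 in time T/2. 0.5*a*(T/2)^2 = (pf-p0)/2 => a = 4*(pf-p0)/T^2
a = 4*(7.5-2.3)/7^2 = 0.4245
t = 1 is in the acceleration phase (t <= T/2).
p = p0 + 0.5*a*t^2 = 2.3 + 0.5*0.4245*1^2
= 2.5122


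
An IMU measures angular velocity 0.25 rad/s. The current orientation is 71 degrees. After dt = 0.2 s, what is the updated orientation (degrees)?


delta_theta = w * dt = 0.25 * 0.2 = 0.05 rad
= 2.8648 deg
theta_new = 71 + 2.8648 = 73.8648 deg


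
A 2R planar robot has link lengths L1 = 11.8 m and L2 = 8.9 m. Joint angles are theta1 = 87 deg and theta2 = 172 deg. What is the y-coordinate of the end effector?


Convert angles to radians: theta1 = 1.5184, theta2 = 3.002
y = L1*sin(theta1) + L2*sin(theta1+theta2)
y = 11.7838 + -8.7365
y = 3.0473


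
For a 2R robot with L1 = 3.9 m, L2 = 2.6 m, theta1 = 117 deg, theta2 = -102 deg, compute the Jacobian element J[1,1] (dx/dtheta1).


J[1,1] = -L1*sin(t1) - L2*sin(t1+t2)
= -3.9*sin(117) - 2.6*sin(15)
= -4.1479


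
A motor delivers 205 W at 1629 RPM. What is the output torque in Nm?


omega = 1629 * 2*pi/60 = 170.5885 rad/s
tau = P / omega = 205 / 170.5885
= 1.2017 Nm


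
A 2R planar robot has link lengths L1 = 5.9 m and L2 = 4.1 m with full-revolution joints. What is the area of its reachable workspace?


r_max = L1 + L2 = 10.0 m
r_min = |L1 - L2| = 1.8 m
Area = pi*(r_max^2 - r_min^2)
= pi*(100.0 - 3.24)
= pi * 96.76
= 303.9805 m^2


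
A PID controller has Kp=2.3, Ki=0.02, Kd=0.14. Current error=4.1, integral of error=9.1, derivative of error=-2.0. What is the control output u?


u = Kp*e + Ki*int(e) + Kd*de/dt
= 2.3*4.1 + 0.02*9.1 + 0.14*(-2.0)
= 9.43 + 0.182 + -0.28
= 9.332


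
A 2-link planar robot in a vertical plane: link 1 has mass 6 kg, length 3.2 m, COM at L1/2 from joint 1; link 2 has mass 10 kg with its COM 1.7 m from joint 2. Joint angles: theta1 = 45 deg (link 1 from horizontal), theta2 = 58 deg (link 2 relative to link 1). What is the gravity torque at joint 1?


Horizontal distance from joint 1 to link-1 COM:
  x_c1 = (L1/2)*cos(t1) = 1.6 * 0.7071 = 1.1314 m
Horizontal distance from joint 1 to link-2 COM:
  x_c2 = L1*cos(t1) + Lc2*cos(t1+t2)
       = 3.2*0.7071 + 1.7*-0.225 = 1.8803 m
tau1 = m1*g*x_c1 + m2*g*x_c2
     = 6*9.81*1.1314 + 10*9.81*1.8803
     = 66.5925 + 184.4599
     = 251.0524 Nm


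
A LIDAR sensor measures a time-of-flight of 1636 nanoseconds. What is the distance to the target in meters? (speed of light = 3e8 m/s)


tof = 1636 ns = 1.636e-06 s
dist = c * tof / 2
= 3e8 * 1.636e-06 / 2
= 245.4 m


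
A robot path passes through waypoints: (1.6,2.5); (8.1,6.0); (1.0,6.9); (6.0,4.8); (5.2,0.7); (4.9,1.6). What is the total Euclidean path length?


Segment lengths:
  seg1 = sqrt((6.5)^2 + (3.5)^2) = 7.3824
  seg2 = sqrt((-7.1)^2 + (0.9)^2) = 7.1568
  seg3 = sqrt((5.0)^2 + (-2.1)^2) = 5.4231
  seg4 = sqrt((-0.8)^2 + (-4.1)^2) = 4.1773
  seg5 = sqrt((-0.3)^2 + (0.9)^2) = 0.9487
Total = 25.0883


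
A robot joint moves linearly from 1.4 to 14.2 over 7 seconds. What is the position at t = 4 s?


s = t/T = 4/7 = 0.5714
p(t) = p0 + (pf-p0)*s
= 1.4 + (14.2 - 1.4) * 0.5714
= 8.7143


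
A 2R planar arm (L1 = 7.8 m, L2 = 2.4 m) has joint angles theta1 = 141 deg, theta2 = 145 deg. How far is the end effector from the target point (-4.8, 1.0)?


End effector via forward kinematics:
x = L1*cos(t1) + L2*cos(t1+t2) = -5.4002
y = L1*sin(t1) + L2*sin(t1+t2) = 2.6017
Distance to target:
d = sqrt((-4.8 - -5.4002)^2 + (1.0 - 2.6017)^2)
= sqrt(0.3603 + 2.5653)
= 1.7104 m


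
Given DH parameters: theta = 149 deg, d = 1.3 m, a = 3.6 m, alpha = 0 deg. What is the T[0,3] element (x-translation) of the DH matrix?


T[0,3] = a * cos(theta)
= 3.6 * cos(149 deg)
= 3.6 * -0.8572
= -3.0858


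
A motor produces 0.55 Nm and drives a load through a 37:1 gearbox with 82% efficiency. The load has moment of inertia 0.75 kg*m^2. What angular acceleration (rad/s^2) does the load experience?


tau_out = tau_motor * N * eta
= 0.55 * 37 * 0.82 = 16.687 Nm
alpha = tau_out / I = 16.687 / 0.75
= 22.2493 rad/s^2


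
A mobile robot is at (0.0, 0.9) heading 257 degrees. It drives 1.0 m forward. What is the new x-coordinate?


x_new = x0 + d*cos(theta)
= 0.0 + 1.0*cos(257)
= 0.0 + -0.225
= -0.225


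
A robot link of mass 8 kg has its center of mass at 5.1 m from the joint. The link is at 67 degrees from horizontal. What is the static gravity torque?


tau = m*g*L*cos(angle)
= 8 * 9.81 * 5.1 * cos(67 deg)
= 8 * 9.81 * 5.1 * 0.3907
= 156.3894 Nm


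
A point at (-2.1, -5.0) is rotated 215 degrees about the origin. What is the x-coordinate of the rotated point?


x' = x*cos(theta) - y*sin(theta)
cos(215 deg) = -0.8192, sin(215 deg) = -0.5736
x' = -2.1 * -0.8192 - -5.0 * -0.5736
= 1.7202 - 2.8679
= -1.1477
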